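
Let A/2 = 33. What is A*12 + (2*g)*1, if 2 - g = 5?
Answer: 786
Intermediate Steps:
g = -3 (g = 2 - 1*5 = 2 - 5 = -3)
A = 66 (A = 2*33 = 66)
A*12 + (2*g)*1 = 66*12 + (2*(-3))*1 = 792 - 6*1 = 792 - 6 = 786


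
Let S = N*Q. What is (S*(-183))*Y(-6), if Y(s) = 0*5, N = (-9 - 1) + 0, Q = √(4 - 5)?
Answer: 0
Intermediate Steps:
Q = I (Q = √(-1) = I ≈ 1.0*I)
N = -10 (N = -10 + 0 = -10)
Y(s) = 0
S = -10*I ≈ -10.0*I
(S*(-183))*Y(-6) = (-10*I*(-183))*0 = (1830*I)*0 = 0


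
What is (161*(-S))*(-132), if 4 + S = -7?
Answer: -233772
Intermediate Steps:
S = -11 (S = -4 - 7 = -11)
(161*(-S))*(-132) = (161*(-1*(-11)))*(-132) = (161*11)*(-132) = 1771*(-132) = -233772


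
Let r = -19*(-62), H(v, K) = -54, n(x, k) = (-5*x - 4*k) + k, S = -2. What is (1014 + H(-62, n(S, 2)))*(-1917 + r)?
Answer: -709440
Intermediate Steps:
n(x, k) = -5*x - 3*k
r = 1178
(1014 + H(-62, n(S, 2)))*(-1917 + r) = (1014 - 54)*(-1917 + 1178) = 960*(-739) = -709440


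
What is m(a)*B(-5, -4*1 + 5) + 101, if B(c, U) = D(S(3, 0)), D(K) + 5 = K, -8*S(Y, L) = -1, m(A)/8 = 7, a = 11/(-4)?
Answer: -172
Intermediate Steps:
a = -11/4 (a = 11*(-1/4) = -11/4 ≈ -2.7500)
m(A) = 56 (m(A) = 8*7 = 56)
S(Y, L) = 1/8 (S(Y, L) = -1/8*(-1) = 1/8)
D(K) = -5 + K
B(c, U) = -39/8 (B(c, U) = -5 + 1/8 = -39/8)
m(a)*B(-5, -4*1 + 5) + 101 = 56*(-39/8) + 101 = -273 + 101 = -172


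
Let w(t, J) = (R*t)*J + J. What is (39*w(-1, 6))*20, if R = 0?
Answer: 4680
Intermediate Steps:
w(t, J) = J (w(t, J) = (0*t)*J + J = 0*J + J = 0 + J = J)
(39*w(-1, 6))*20 = (39*6)*20 = 234*20 = 4680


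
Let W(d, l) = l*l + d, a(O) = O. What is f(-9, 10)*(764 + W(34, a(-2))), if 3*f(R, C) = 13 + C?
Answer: 18446/3 ≈ 6148.7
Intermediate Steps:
W(d, l) = d + l**2 (W(d, l) = l**2 + d = d + l**2)
f(R, C) = 13/3 + C/3 (f(R, C) = (13 + C)/3 = 13/3 + C/3)
f(-9, 10)*(764 + W(34, a(-2))) = (13/3 + (1/3)*10)*(764 + (34 + (-2)**2)) = (13/3 + 10/3)*(764 + (34 + 4)) = 23*(764 + 38)/3 = (23/3)*802 = 18446/3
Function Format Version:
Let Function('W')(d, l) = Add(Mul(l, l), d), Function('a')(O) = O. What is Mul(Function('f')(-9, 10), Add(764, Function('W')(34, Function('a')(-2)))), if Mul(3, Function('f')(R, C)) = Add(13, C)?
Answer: Rational(18446, 3) ≈ 6148.7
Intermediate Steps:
Function('W')(d, l) = Add(d, Pow(l, 2)) (Function('W')(d, l) = Add(Pow(l, 2), d) = Add(d, Pow(l, 2)))
Function('f')(R, C) = Add(Rational(13, 3), Mul(Rational(1, 3), C)) (Function('f')(R, C) = Mul(Rational(1, 3), Add(13, C)) = Add(Rational(13, 3), Mul(Rational(1, 3), C)))
Mul(Function('f')(-9, 10), Add(764, Function('W')(34, Function('a')(-2)))) = Mul(Add(Rational(13, 3), Mul(Rational(1, 3), 10)), Add(764, Add(34, Pow(-2, 2)))) = Mul(Add(Rational(13, 3), Rational(10, 3)), Add(764, Add(34, 4))) = Mul(Rational(23, 3), Add(764, 38)) = Mul(Rational(23, 3), 802) = Rational(18446, 3)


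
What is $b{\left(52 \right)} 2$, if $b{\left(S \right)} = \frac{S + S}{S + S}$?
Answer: $2$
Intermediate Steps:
$b{\left(S \right)} = 1$ ($b{\left(S \right)} = \frac{2 S}{2 S} = 2 S \frac{1}{2 S} = 1$)
$b{\left(52 \right)} 2 = 1 \cdot 2 = 2$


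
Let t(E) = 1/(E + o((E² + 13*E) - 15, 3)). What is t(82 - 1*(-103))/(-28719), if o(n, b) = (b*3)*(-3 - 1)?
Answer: -1/4279131 ≈ -2.3369e-7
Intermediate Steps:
o(n, b) = -12*b (o(n, b) = (3*b)*(-4) = -12*b)
t(E) = 1/(-36 + E) (t(E) = 1/(E - 12*3) = 1/(E - 36) = 1/(-36 + E))
t(82 - 1*(-103))/(-28719) = 1/((-36 + (82 - 1*(-103)))*(-28719)) = -1/28719/(-36 + (82 + 103)) = -1/28719/(-36 + 185) = -1/28719/149 = (1/149)*(-1/28719) = -1/4279131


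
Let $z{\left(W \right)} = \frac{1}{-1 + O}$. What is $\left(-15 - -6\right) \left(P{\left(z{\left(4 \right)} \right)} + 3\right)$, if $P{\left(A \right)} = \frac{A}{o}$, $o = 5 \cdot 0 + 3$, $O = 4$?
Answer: $-28$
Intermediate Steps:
$o = 3$ ($o = 0 + 3 = 3$)
$z{\left(W \right)} = \frac{1}{3}$ ($z{\left(W \right)} = \frac{1}{-1 + 4} = \frac{1}{3}$)
$P{\left(A \right)} = \frac{A}{3}$
$\left(-15 - -6\right) \left(P{\left(z{\left(4 \right)} \right)} + 3\right) = \left(-15 - -6\right) \left(\frac{1}{3} \cdot \frac{1}{3} + 3\right) = \left(-15 + 6\right) \left(\frac{1}{9} + 3\right) = \left(-9\right) \frac{28}{9} = -28$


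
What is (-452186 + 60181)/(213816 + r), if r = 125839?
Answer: -78401/67931 ≈ -1.1541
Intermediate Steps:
(-452186 + 60181)/(213816 + r) = (-452186 + 60181)/(213816 + 125839) = -392005/339655 = -392005*1/339655 = -78401/67931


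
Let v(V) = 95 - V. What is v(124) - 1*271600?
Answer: -271629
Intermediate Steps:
v(124) - 1*271600 = (95 - 1*124) - 1*271600 = (95 - 124) - 271600 = -29 - 271600 = -271629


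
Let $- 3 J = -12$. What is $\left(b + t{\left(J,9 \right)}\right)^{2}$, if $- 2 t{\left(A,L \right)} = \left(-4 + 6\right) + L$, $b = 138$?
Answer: $\frac{70225}{4} \approx 17556.0$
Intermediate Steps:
$J = 4$ ($J = \left(- \frac{1}{3}\right) \left(-12\right) = 4$)
$t{\left(A,L \right)} = -1 - \frac{L}{2}$ ($t{\left(A,L \right)} = - \frac{\left(-4 + 6\right) + L}{2} = - \frac{2 + L}{2} = -1 - \frac{L}{2}$)
$\left(b + t{\left(J,9 \right)}\right)^{2} = \left(138 - \frac{11}{2}\right)^{2} = \left(\frac{265}{2}\right)^{2} = \frac{70225}{4}$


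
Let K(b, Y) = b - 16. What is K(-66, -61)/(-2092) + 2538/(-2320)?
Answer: -639907/606680 ≈ -1.0548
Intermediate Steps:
K(b, Y) = -16 + b
K(-66, -61)/(-2092) + 2538/(-2320) = (-16 - 66)/(-2092) + 2538/(-2320) = -82*(-1/2092) + 2538*(-1/2320) = 41/1046 - 1269/1160 = -639907/606680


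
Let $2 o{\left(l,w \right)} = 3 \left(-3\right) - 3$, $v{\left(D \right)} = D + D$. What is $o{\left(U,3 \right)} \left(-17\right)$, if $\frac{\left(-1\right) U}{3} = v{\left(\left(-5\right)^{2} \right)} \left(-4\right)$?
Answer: $102$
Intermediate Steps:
$v{\left(D \right)} = 2 D$
$U = 600$ ($U = - 3 \cdot 2 \left(-5\right)^{2} \left(-4\right) = - 3 \cdot 2 \cdot 25 \left(-4\right) = - 3 \cdot 50 \left(-4\right) = \left(-3\right) \left(-200\right) = 600$)
$o{\left(l,w \right)} = -6$ ($o{\left(l,w \right)} = \frac{3 \left(-3\right) - 3}{2} = \frac{-9 - 3}{2} = \frac{1}{2} \left(-12\right) = -6$)
$o{\left(U,3 \right)} \left(-17\right) = \left(-6\right) \left(-17\right) = 102$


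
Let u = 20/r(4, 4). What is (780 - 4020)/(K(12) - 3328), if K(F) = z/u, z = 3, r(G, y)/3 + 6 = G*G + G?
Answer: 32400/33217 ≈ 0.97540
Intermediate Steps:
r(G, y) = -18 + 3*G + 3*G**2 (r(G, y) = -18 + 3*(G*G + G) = -18 + 3*(G**2 + G) = -18 + 3*(G + G**2) = -18 + (3*G + 3*G**2) = -18 + 3*G + 3*G**2)
u = 10/21 (u = 20/(-18 + 3*4 + 3*4**2) = 20/(-18 + 12 + 3*16) = 20/(-18 + 12 + 48) = 20/42 = 20*(1/42) = 10/21 ≈ 0.47619)
K(F) = 63/10 (K(F) = 3/(10/21) = 3*(21/10) = 63/10)
(780 - 4020)/(K(12) - 3328) = (780 - 4020)/(63/10 - 3328) = -3240/(-33217/10) = -3240*(-10/33217) = 32400/33217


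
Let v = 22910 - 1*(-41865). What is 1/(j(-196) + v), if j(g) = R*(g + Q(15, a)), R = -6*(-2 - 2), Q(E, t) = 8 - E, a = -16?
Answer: 1/59903 ≈ 1.6694e-5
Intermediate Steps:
v = 64775 (v = 22910 + 41865 = 64775)
R = 24 (R = -6*(-4) = 24)
j(g) = -168 + 24*g (j(g) = 24*(g + (8 - 1*15)) = 24*(g + (8 - 15)) = 24*(g - 7) = 24*(-7 + g) = -168 + 24*g)
1/(j(-196) + v) = 1/((-168 + 24*(-196)) + 64775) = 1/((-168 - 4704) + 64775) = 1/(-4872 + 64775) = 1/59903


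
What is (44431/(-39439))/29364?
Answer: -44431/1158086796 ≈ -3.8366e-5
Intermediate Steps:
(44431/(-39439))/29364 = (44431*(-1/39439))*(1/29364) = -44431/39439*1/29364 = -44431/1158086796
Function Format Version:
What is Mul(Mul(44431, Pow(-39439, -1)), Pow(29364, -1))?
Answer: Rational(-44431, 1158086796) ≈ -3.8366e-5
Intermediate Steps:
Mul(Mul(44431, Pow(-39439, -1)), Pow(29364, -1)) = Mul(Mul(44431, Rational(-1, 39439)), Rational(1, 29364)) = Mul(Rational(-44431, 39439), Rational(1, 29364)) = Rational(-44431, 1158086796)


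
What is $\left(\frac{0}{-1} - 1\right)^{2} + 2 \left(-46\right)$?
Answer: $-91$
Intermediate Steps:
$\left(\frac{0}{-1} - 1\right)^{2} + 2 \left(-46\right) = \left(0 \left(-1\right) - 1\right)^{2} - 92 = \left(0 - 1\right)^{2} - 92 = \left(-1\right)^{2} - 92 = 1 - 92 = -91$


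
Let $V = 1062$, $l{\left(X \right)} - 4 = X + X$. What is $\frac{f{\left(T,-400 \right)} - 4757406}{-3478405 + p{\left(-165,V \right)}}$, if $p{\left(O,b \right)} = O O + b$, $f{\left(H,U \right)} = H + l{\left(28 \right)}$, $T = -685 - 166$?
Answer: $\frac{4758197}{3450118} \approx 1.3791$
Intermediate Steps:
$l{\left(X \right)} = 4 + 2 X$ ($l{\left(X \right)} = 4 + \left(X + X\right) = 4 + 2 X$)
$T = -851$
$f{\left(H,U \right)} = 60 + H$ ($f{\left(H,U \right)} = H + \left(4 + 2 \cdot 28\right) = H + \left(4 + 56\right) = H + 60 = 60 + H$)
$p{\left(O,b \right)} = b + O^{2}$ ($p{\left(O,b \right)} = O^{2} + b = b + O^{2}$)
$\frac{f{\left(T,-400 \right)} - 4757406}{-3478405 + p{\left(-165,V \right)}} = \frac{\left(60 - 851\right) - 4757406}{-3478405 + \left(1062 + \left(-165\right)^{2}\right)} = \frac{-791 - 4757406}{-3478405 + \left(1062 + 27225\right)} = - \frac{4758197}{-3478405 + 28287} = - \frac{4758197}{-3450118} = \left(-4758197\right) \left(- \frac{1}{3450118}\right) = \frac{4758197}{3450118}$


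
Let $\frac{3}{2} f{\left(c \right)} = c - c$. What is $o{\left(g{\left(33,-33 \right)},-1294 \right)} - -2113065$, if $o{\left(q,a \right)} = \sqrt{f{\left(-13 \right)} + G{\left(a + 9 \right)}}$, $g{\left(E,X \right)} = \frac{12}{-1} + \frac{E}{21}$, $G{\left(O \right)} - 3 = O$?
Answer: $2113065 + i \sqrt{1282} \approx 2.1131 \cdot 10^{6} + 35.805 i$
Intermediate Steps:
$G{\left(O \right)} = 3 + O$
$f{\left(c \right)} = 0$ ($f{\left(c \right)} = \frac{2 \left(c - c\right)}{3} = \frac{2}{3} \cdot 0 = 0$)
$g{\left(E,X \right)} = -12 + \frac{E}{21}$ ($g{\left(E,X \right)} = 12 \left(-1\right) + E \frac{1}{21} = -12 + \frac{E}{21}$)
$o{\left(q,a \right)} = \sqrt{12 + a}$ ($o{\left(q,a \right)} = \sqrt{0 + \left(3 + \left(a + 9\right)\right)} = \sqrt{0 + \left(3 + \left(9 + a\right)\right)} = \sqrt{0 + \left(12 + a\right)} = \sqrt{12 + a}$)
$o{\left(g{\left(33,-33 \right)},-1294 \right)} - -2113065 = \sqrt{12 - 1294} - -2113065 = \sqrt{-1282} + 2113065 = i \sqrt{1282} + 2113065 = 2113065 + i \sqrt{1282}$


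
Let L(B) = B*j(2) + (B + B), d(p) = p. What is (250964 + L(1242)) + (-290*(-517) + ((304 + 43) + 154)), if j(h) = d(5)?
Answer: 410089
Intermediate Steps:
j(h) = 5
L(B) = 7*B (L(B) = B*5 + (B + B) = 5*B + 2*B = 7*B)
(250964 + L(1242)) + (-290*(-517) + ((304 + 43) + 154)) = (250964 + 7*1242) + (-290*(-517) + ((304 + 43) + 154)) = (250964 + 8694) + (149930 + (347 + 154)) = 259658 + (149930 + 501) = 259658 + 150431 = 410089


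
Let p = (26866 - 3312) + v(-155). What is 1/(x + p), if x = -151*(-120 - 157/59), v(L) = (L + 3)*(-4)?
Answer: 59/2518345 ≈ 2.3428e-5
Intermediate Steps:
v(L) = -12 - 4*L (v(L) = (3 + L)*(-4) = -12 - 4*L)
x = 1092787/59 (x = -151*(-120 - 157*1/59) = -151*(-120 - 157/59) = -151*(-7237/59) = 1092787/59 ≈ 18522.)
p = 24162 (p = (26866 - 3312) + (-12 - 4*(-155)) = 23554 + (-12 + 620) = 23554 + 608 = 24162)
1/(x + p) = 1/(1092787/59 + 24162) = 1/(2518345/59) = 59/2518345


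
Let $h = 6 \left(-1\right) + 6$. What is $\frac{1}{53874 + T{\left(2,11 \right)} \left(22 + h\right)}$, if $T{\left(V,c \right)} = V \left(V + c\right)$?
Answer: $\frac{1}{54446} \approx 1.8367 \cdot 10^{-5}$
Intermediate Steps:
$h = 0$ ($h = -6 + 6 = 0$)
$\frac{1}{53874 + T{\left(2,11 \right)} \left(22 + h\right)} = \frac{1}{53874 + 2 \left(2 + 11\right) \left(22 + 0\right)} = \frac{1}{53874 + 2 \cdot 13 \cdot 22} = \frac{1}{53874 + 26 \cdot 22} = \frac{1}{53874 + 572} = \frac{1}{54446}$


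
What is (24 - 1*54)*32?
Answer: -960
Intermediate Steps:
(24 - 1*54)*32 = (24 - 54)*32 = -30*32 = -960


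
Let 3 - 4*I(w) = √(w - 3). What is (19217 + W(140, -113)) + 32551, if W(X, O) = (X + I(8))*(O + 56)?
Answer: 174981/4 + 57*√5/4 ≈ 43777.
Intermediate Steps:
I(w) = ¾ - √(-3 + w)/4 (I(w) = ¾ - √(w - 3)/4 = ¾ - √(-3 + w)/4)
W(X, O) = (56 + O)*(¾ + X - √5/4) (W(X, O) = (X + (¾ - √(-3 + 8)/4))*(O + 56) = (X + (¾ - √5/4))*(56 + O) = (¾ + X - √5/4)*(56 + O) = (56 + O)*(¾ + X - √5/4))
(19217 + W(140, -113)) + 32551 = (19217 + (42 - 14*√5 + 56*140 - 113*140 + (¼)*(-113)*(3 - √5))) + 32551 = (19217 + (42 - 14*√5 + 7840 - 15820 + (-339/4 + 113*√5/4))) + 32551 = (19217 + (-32091/4 + 57*√5/4)) + 32551 = (44777/4 + 57*√5/4) + 32551 = 174981/4 + 57*√5/4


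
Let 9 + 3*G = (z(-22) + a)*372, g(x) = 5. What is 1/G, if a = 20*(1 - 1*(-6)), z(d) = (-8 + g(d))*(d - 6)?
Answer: 1/27773 ≈ 3.6006e-5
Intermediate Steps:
z(d) = 18 - 3*d (z(d) = (-8 + 5)*(d - 6) = -3*(-6 + d) = 18 - 3*d)
a = 140 (a = 20*(1 + 6) = 20*7 = 140)
G = 27773 (G = -3 + (((18 - 3*(-22)) + 140)*372)/3 = -3 + (((18 + 66) + 140)*372)/3 = -3 + ((84 + 140)*372)/3 = -3 + (224*372)/3 = -3 + (1/3)*83328 = -3 + 27776 = 27773)
1/G = 1/27773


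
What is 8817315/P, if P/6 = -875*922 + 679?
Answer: -2939105/1612142 ≈ -1.8231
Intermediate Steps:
P = -4836426 (P = 6*(-875*922 + 679) = 6*(-806750 + 679) = 6*(-806071) = -4836426)
8817315/P = 8817315/(-4836426) = 8817315*(-1/4836426) = -2939105/1612142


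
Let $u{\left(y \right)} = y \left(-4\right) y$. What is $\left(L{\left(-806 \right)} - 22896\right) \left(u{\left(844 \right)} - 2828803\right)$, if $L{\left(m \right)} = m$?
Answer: $134583440194$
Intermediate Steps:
$u{\left(y \right)} = - 4 y^{2}$ ($u{\left(y \right)} = - 4 y y = - 4 y^{2}$)
$\left(L{\left(-806 \right)} - 22896\right) \left(u{\left(844 \right)} - 2828803\right) = \left(-806 - 22896\right) \left(- 4 \cdot 844^{2} - 2828803\right) = - 23702 \left(\left(-4\right) 712336 - 2828803\right) = - 23702 \left(-2849344 - 2828803\right) = \left(-23702\right) \left(-5678147\right) = 134583440194$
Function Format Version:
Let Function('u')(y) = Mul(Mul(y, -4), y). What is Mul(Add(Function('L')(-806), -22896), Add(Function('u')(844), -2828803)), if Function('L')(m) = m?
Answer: 134583440194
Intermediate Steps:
Function('u')(y) = Mul(-4, Pow(y, 2)) (Function('u')(y) = Mul(Mul(-4, y), y) = Mul(-4, Pow(y, 2)))
Mul(Add(Function('L')(-806), -22896), Add(Function('u')(844), -2828803)) = Mul(Add(-806, -22896), Add(Mul(-4, Pow(844, 2)), -2828803)) = Mul(-23702, Add(Mul(-4, 712336), -2828803)) = Mul(-23702, Add(-2849344, -2828803)) = Mul(-23702, -5678147) = 134583440194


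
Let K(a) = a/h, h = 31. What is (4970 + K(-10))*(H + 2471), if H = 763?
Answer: 498230040/31 ≈ 1.6072e+7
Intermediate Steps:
K(a) = a/31
(4970 + K(-10))*(H + 2471) = (4970 + (1/31)*(-10))*(763 + 2471) = (4970 - 10/31)*3234 = (154060/31)*3234 = 498230040/31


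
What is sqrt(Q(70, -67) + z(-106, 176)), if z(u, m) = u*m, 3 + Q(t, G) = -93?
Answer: 8*I*sqrt(293) ≈ 136.94*I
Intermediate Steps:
Q(t, G) = -96 (Q(t, G) = -3 - 93 = -96)
z(u, m) = m*u
sqrt(Q(70, -67) + z(-106, 176)) = sqrt(-96 + 176*(-106)) = sqrt(-96 - 18656) = sqrt(-18752) = 8*I*sqrt(293)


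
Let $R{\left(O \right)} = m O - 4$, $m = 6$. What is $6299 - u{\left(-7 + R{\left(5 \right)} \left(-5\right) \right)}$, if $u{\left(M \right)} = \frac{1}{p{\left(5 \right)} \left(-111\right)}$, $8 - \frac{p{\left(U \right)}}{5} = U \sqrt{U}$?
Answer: $\frac{213252637}{33855} - \frac{\sqrt{5}}{6771} \approx 6299.0$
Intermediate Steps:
$p{\left(U \right)} = 40 - 5 U^{\frac{3}{2}}$ ($p{\left(U \right)} = 40 - 5 U \sqrt{U} = 40 - 5 U^{\frac{3}{2}}$)
$R{\left(O \right)} = -4 + 6 O$ ($R{\left(O \right)} = 6 O - 4 = -4 + 6 O$)
$u{\left(M \right)} = - \frac{1}{111 \left(40 - 25 \sqrt{5}\right)}$ ($u{\left(M \right)} = \frac{1}{\left(40 - 5 \cdot 5^{\frac{3}{2}}\right) \left(-111\right)} = \frac{1}{40 - 5 \cdot 5 \sqrt{5}} \left(- \frac{1}{111}\right) = \frac{1}{40 - 25 \sqrt{5}} \left(- \frac{1}{111}\right) = - \frac{1}{111 \left(40 - 25 \sqrt{5}\right)}$)
$6299 - u{\left(-7 + R{\left(5 \right)} \left(-5\right) \right)} = 6299 - \left(\frac{8}{33855} + \frac{\sqrt{5}}{6771}\right) = \frac{213252637}{33855} - \frac{\sqrt{5}}{6771}$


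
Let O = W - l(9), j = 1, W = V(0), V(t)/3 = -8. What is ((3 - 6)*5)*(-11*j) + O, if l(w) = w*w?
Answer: 60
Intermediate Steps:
V(t) = -24 (V(t) = 3*(-8) = -24)
l(w) = w²
W = -24
O = -105 (O = -24 - 1*9² = -24 - 1*81 = -24 - 81 = -105)
((3 - 6)*5)*(-11*j) + O = ((3 - 6)*5)*(-11*1) - 105 = -3*5*(-11) - 105 = -15*(-11) - 105 = 165 - 105 = 60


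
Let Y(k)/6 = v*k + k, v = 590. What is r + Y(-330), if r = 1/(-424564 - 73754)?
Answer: -583121757241/498318 ≈ -1.1702e+6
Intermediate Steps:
Y(k) = 3546*k (Y(k) = 6*(590*k + k) = 6*(591*k) = 3546*k)
r = -1/498318 (r = 1/(-498318) = -1/498318 ≈ -2.0067e-6)
r + Y(-330) = -1/498318 + 3546*(-330) = -1/498318 - 1170180 = -583121757241/498318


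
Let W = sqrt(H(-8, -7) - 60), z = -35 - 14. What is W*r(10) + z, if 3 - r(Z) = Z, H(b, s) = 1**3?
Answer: -49 - 7*I*sqrt(59) ≈ -49.0 - 53.768*I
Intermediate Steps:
H(b, s) = 1
r(Z) = 3 - Z
z = -49
W = I*sqrt(59) (W = sqrt(1 - 60) = sqrt(-59) = I*sqrt(59) ≈ 7.6811*I)
W*r(10) + z = (I*sqrt(59))*(3 - 1*10) - 49 = (I*sqrt(59))*(3 - 10) - 49 = (I*sqrt(59))*(-7) - 49 = -7*I*sqrt(59) - 49 = -49 - 7*I*sqrt(59)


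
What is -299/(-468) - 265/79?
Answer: -7723/2844 ≈ -2.7155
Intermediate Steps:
-299/(-468) - 265/79 = -299*(-1/468) - 265*1/79 = 23/36 - 265/79 = -7723/2844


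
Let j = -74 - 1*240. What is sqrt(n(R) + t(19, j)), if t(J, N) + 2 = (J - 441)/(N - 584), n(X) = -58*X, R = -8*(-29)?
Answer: I*sqrt(2713051519)/449 ≈ 116.01*I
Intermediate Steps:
j = -314 (j = -74 - 240 = -314)
R = 232
t(J, N) = -2 + (-441 + J)/(-584 + N) (t(J, N) = -2 + (J - 441)/(N - 584) = -2 + (-441 + J)/(-584 + N))
sqrt(n(R) + t(19, j)) = sqrt(-58*232 + (727 + 19 - 2*(-314))/(-584 - 314)) = sqrt(-13456 + (727 + 19 + 628)/(-898)) = sqrt(-13456 - 1/898*1374) = sqrt(-13456 - 687/449) = sqrt(-6042431/449) = I*sqrt(2713051519)/449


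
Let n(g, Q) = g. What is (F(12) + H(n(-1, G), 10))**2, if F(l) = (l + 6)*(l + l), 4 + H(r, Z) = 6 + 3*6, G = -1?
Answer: 204304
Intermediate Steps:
H(r, Z) = 20 (H(r, Z) = -4 + (6 + 3*6) = -4 + (6 + 18) = -4 + 24 = 20)
F(l) = 2*l*(6 + l) (F(l) = (6 + l)*(2*l) = 2*l*(6 + l))
(F(12) + H(n(-1, G), 10))**2 = (2*12*(6 + 12) + 20)**2 = (2*12*18 + 20)**2 = (432 + 20)**2 = 452**2 = 204304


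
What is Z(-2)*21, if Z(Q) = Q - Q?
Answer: 0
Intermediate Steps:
Z(Q) = 0
Z(-2)*21 = 0*21 = 0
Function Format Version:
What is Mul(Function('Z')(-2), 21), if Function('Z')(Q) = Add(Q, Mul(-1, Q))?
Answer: 0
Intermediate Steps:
Function('Z')(Q) = 0
Mul(Function('Z')(-2), 21) = Mul(0, 21) = 0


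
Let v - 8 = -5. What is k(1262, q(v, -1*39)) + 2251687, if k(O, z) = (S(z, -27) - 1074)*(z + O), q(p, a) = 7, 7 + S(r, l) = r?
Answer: 888781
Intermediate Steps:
S(r, l) = -7 + r
v = 3 (v = 8 - 5 = 3)
k(O, z) = (-1081 + z)*(O + z) (k(O, z) = ((-7 + z) - 1074)*(z + O) = (-1081 + z)*(O + z))
k(1262, q(v, -1*39)) + 2251687 = (7**2 - 1081*1262 - 1081*7 + 1262*7) + 2251687 = (49 - 1364222 - 7567 + 8834) + 2251687 = -1362906 + 2251687 = 888781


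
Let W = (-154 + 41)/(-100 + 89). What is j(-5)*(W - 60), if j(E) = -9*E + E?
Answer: -21880/11 ≈ -1989.1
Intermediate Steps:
j(E) = -8*E
W = 113/11 (W = -113/(-11) = -113*(-1/11) = 113/11 ≈ 10.273)
j(-5)*(W - 60) = (-8*(-5))*(113/11 - 60) = 40*(-547/11) = -21880/11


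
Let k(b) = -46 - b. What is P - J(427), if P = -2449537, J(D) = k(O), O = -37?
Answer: -2449528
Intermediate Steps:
J(D) = -9 (J(D) = -46 - 1*(-37) = -46 + 37 = -9)
P - J(427) = -2449537 - 1*(-9) = -2449537 + 9 = -2449528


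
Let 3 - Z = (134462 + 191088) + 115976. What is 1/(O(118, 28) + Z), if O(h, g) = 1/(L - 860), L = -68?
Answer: -928/409733345 ≈ -2.2649e-6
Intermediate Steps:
Z = -441523 (Z = 3 - ((134462 + 191088) + 115976) = 3 - (325550 + 115976) = 3 - 1*441526 = 3 - 441526 = -441523)
O(h, g) = -1/928 (O(h, g) = 1/(-68 - 860) = 1/(-928) = -1/928)
1/(O(118, 28) + Z) = 1/(-1/928 - 441523) = 1/(-409733345/928) = -928/409733345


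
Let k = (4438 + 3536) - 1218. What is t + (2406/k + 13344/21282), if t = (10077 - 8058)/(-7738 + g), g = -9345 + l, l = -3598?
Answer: 73141686333/82598300882 ≈ 0.88551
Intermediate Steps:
k = 6756 (k = 7974 - 1218 = 6756)
g = -12943 (g = -9345 - 3598 = -12943)
t = -2019/20681 (t = (10077 - 8058)/(-7738 - 12943) = 2019/(-20681) = 2019*(-1/20681) = -2019/20681 ≈ -0.097626)
t + (2406/k + 13344/21282) = -2019/20681 + (2406/6756 + 13344/21282) = -2019/20681 + (2406*(1/6756) + 13344*(1/21282)) = -2019/20681 + (401/1126 + 2224/3547) = -2019/20681 + 3926571/3993922 = 73141686333/82598300882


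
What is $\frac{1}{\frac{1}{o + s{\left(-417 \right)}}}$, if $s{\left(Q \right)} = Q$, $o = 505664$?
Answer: $505247$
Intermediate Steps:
$\frac{1}{\frac{1}{o + s{\left(-417 \right)}}} = \frac{1}{\frac{1}{505664 - 417}} = \frac{1}{\frac{1}{505247}} = 505247$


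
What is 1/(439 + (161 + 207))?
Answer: 1/807 ≈ 0.0012392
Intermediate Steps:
1/(439 + (161 + 207)) = 1/(439 + 368) = 1/807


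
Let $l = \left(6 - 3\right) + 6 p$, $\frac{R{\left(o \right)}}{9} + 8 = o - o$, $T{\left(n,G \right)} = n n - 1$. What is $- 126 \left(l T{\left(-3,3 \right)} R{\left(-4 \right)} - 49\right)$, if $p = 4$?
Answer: $1965726$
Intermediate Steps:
$T{\left(n,G \right)} = -1 + n^{2}$ ($T{\left(n,G \right)} = n^{2} - 1 = -1 + n^{2}$)
$R{\left(o \right)} = -72$ ($R{\left(o \right)} = -72 + 9 \left(o - o\right) = -72 + 9 \cdot 0 = -72 + 0 = -72$)
$l = 27$ ($l = \left(6 - 3\right) + 6 \cdot 4 = \left(6 - 3\right) + 24 = 3 + 24 = 27$)
$- 126 \left(l T{\left(-3,3 \right)} R{\left(-4 \right)} - 49\right) = - 126 \left(27 \left(-1 + \left(-3\right)^{2}\right) \left(-72\right) - 49\right) = - 126 \left(27 \left(-1 + 9\right) \left(-72\right) - 49\right) = - 126 \left(27 \cdot 8 \left(-72\right) - 49\right) = - 126 \left(216 \left(-72\right) - 49\right) = - 126 \left(-15552 - 49\right) = \left(-126\right) \left(-15601\right) = 1965726$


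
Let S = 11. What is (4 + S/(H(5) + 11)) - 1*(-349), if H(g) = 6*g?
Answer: 14484/41 ≈ 353.27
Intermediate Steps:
(4 + S/(H(5) + 11)) - 1*(-349) = (4 + 11/(6*5 + 11)) - 1*(-349) = (4 + 11/(30 + 11)) + 349 = (4 + 11/41) + 349 = 175/41 + 349 = 14484/41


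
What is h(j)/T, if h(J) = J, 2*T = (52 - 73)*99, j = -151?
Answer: 302/2079 ≈ 0.14526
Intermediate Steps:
T = -2079/2 (T = ((52 - 73)*99)/2 = (-21*99)/2 = (1/2)*(-2079) = -2079/2 ≈ -1039.5)
h(j)/T = -151/(-2079/2) = -151*(-2/2079) = 302/2079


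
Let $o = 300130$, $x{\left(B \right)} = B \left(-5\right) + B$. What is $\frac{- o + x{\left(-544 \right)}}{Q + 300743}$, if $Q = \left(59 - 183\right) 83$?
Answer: $- \frac{99318}{96817} \approx -1.0258$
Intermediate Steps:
$x{\left(B \right)} = - 4 B$ ($x{\left(B \right)} = - 5 B + B = - 4 B$)
$Q = -10292$ ($Q = \left(-124\right) 83 = -10292$)
$\frac{- o + x{\left(-544 \right)}}{Q + 300743} = \frac{\left(-1\right) 300130 - -2176}{-10292 + 300743} = \frac{-300130 + 2176}{290451} = \left(-297954\right) \frac{1}{290451} = - \frac{99318}{96817}$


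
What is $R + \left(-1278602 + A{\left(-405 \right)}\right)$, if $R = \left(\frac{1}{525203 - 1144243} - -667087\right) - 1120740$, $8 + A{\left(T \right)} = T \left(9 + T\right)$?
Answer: $- \frac{973058452321}{619040} \approx -1.5719 \cdot 10^{6}$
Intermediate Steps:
$A{\left(T \right)} = -8 + T \left(9 + T\right)$
$R = - \frac{280829353121}{619040}$ ($R = \left(\frac{1}{-619040} + 667087\right) - 1120740 = \left(- \frac{1}{619040} + 667087\right) - 1120740 = \frac{412953536479}{619040} - 1120740 = - \frac{280829353121}{619040} \approx -4.5365 \cdot 10^{5}$)
$R + \left(-1278602 + A{\left(-405 \right)}\right) = - \frac{280829353121}{619040} + \left(-1278602 + \left(-8 + \left(-405\right)^{2} + 9 \left(-405\right)\right)\right) = - \frac{280829353121}{619040} - 1118230 = - \frac{973058452321}{619040}$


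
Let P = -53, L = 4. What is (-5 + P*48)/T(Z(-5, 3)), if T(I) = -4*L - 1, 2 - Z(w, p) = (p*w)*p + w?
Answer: 2549/17 ≈ 149.94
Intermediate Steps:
Z(w, p) = 2 - w - w*p² (Z(w, p) = 2 - ((p*w)*p + w) = 2 - (w*p² + w) = 2 - (w + w*p²) = 2 + (-w - w*p²) = 2 - w - w*p²)
T(I) = -17 (T(I) = -4*4 - 1 = -16 - 1 = -17)
(-5 + P*48)/T(Z(-5, 3)) = (-5 - 53*48)/(-17) = (-5 - 2544)*(-1/17) = -2549*(-1/17) = 2549/17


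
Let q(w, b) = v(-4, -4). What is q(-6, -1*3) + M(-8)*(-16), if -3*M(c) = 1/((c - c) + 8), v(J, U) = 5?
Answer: 17/3 ≈ 5.6667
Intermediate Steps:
q(w, b) = 5
M(c) = -1/24 (M(c) = -1/(3*((c - c) + 8)) = -1/(3*(0 + 8)) = -1/3/8 = -1/3*1/8 = -1/24)
q(-6, -1*3) + M(-8)*(-16) = 5 - 1/24*(-16) = 5 + 2/3 = 17/3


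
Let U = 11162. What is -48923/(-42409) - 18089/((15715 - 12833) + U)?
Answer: -80061789/595591996 ≈ -0.13442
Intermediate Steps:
-48923/(-42409) - 18089/((15715 - 12833) + U) = -48923/(-42409) - 18089/((15715 - 12833) + 11162) = -48923*(-1/42409) - 18089/(2882 + 11162) = 48923/42409 - 18089/14044 = -80061789/595591996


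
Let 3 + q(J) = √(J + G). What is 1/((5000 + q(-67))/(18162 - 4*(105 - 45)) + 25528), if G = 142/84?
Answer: 344384638272612/8791547066916727441 - 17922*I*√115206/8791547066916727441 ≈ 3.9172e-5 - 6.9192e-13*I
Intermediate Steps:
G = 71/42 (G = 142*(1/84) = 71/42 ≈ 1.6905)
q(J) = -3 + √(71/42 + J) (q(J) = -3 + √(J + 71/42) = -3 + √(71/42 + J))
1/((5000 + q(-67))/(18162 - 4*(105 - 45)) + 25528) = 1/((5000 + (-3 + √(2982 + 1764*(-67))/42))/(18162 - 4*(105 - 45)) + 25528) = 1/((5000 + (-3 + √(2982 - 118188)/42))/(18162 - 4*60) + 25528) = 1/((5000 + (-3 + √(-115206)/42))/(18162 - 240) + 25528) = 1/((5000 + (-3 + (I*√115206)/42))/17922 + 25528) = 1/((5000 + (-3 + I*√115206/42))*(1/17922) + 25528) = 1/((4997 + I*√115206/42)*(1/17922) + 25528) = 1/((4997/17922 + I*√115206/752724) + 25528) = 1/(457517813/17922 + I*√115206/752724)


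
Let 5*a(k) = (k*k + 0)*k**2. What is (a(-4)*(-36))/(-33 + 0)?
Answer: 3072/55 ≈ 55.855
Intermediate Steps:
a(k) = k**4/5 (a(k) = ((k*k + 0)*k**2)/5 = ((k**2 + 0)*k**2)/5 = (k**2*k**2)/5 = k**4/5)
(a(-4)*(-36))/(-33 + 0) = (((1/5)*(-4)**4)*(-36))/(-33 + 0) = (((1/5)*256)*(-36))/(-33) = ((256/5)*(-36))*(-1/33) = -9216/5*(-1/33) = 3072/55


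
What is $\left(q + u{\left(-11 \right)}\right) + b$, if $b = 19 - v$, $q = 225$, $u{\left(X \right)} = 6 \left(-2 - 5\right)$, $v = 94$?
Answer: $108$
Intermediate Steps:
$u{\left(X \right)} = -42$ ($u{\left(X \right)} = 6 \left(-7\right) = -42$)
$b = -75$ ($b = 19 - 94 = -75$)
$\left(q + u{\left(-11 \right)}\right) + b = \left(225 - 42\right) - 75 = 183 - 75 = 108$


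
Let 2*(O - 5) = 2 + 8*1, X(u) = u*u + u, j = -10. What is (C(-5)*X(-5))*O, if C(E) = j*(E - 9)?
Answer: 28000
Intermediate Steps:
X(u) = u + u**2 (X(u) = u**2 + u = u + u**2)
C(E) = 90 - 10*E (C(E) = -10*(E - 9) = -10*(-9 + E) = 90 - 10*E)
O = 10 (O = 5 + (2 + 8*1)/2 = 5 + (2 + 8)/2 = 5 + (1/2)*10 = 5 + 5 = 10)
(C(-5)*X(-5))*O = ((90 - 10*(-5))*(-5*(1 - 5)))*10 = ((90 + 50)*(-5*(-4)))*10 = (140*20)*10 = 2800*10 = 28000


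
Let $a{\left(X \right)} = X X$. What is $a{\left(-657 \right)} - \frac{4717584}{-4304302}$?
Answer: $\frac{928976185791}{2152151} \approx 4.3165 \cdot 10^{5}$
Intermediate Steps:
$a{\left(X \right)} = X^{2}$
$a{\left(-657 \right)} - \frac{4717584}{-4304302} = \left(-657\right)^{2} - \frac{4717584}{-4304302} = 431649 - 4717584 \left(- \frac{1}{4304302}\right) = 431649 - - \frac{2358792}{2152151} = 431649 + \frac{2358792}{2152151} = \frac{928976185791}{2152151}$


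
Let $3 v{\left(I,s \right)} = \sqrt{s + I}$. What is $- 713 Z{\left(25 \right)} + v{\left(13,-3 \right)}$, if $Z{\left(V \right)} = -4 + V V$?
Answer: $-442773 + \frac{\sqrt{10}}{3} \approx -4.4277 \cdot 10^{5}$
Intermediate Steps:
$Z{\left(V \right)} = -4 + V^{2}$
$v{\left(I,s \right)} = \frac{\sqrt{I + s}}{3}$ ($v{\left(I,s \right)} = \frac{\sqrt{s + I}}{3} = \frac{\sqrt{I + s}}{3}$)
$- 713 Z{\left(25 \right)} + v{\left(13,-3 \right)} = - 713 \left(-4 + 25^{2}\right) + \frac{\sqrt{13 - 3}}{3} = - 713 \left(-4 + 625\right) + \frac{\sqrt{10}}{3} = \left(-713\right) 621 + \frac{\sqrt{10}}{3} = -442773 + \frac{\sqrt{10}}{3}$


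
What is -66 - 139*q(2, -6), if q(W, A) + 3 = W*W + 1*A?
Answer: 629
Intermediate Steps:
q(W, A) = -3 + A + W² (q(W, A) = -3 + (W*W + 1*A) = -3 + (W² + A) = -3 + (A + W²) = -3 + A + W²)
-66 - 139*q(2, -6) = -66 - 139*(-3 - 6 + 2²) = -66 - 139*(-3 - 6 + 4) = -66 - 139*(-5) = -66 + 695 = 629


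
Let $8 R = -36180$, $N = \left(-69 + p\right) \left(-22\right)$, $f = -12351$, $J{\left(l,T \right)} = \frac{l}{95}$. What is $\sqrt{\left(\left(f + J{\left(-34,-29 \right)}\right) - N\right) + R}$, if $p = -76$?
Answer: $\frac{13 i \sqrt{4285830}}{190} \approx 141.65 i$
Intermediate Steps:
$J{\left(l,T \right)} = \frac{l}{95}$ ($J{\left(l,T \right)} = l \frac{1}{95} = \frac{l}{95}$)
$N = 3190$ ($N = \left(-69 - 76\right) \left(-22\right) = \left(-145\right) \left(-22\right) = 3190$)
$R = - \frac{9045}{2}$ ($R = \frac{1}{8} \left(-36180\right) = - \frac{9045}{2} \approx -4522.5$)
$\sqrt{\left(\left(f + J{\left(-34,-29 \right)}\right) - N\right) + R} = \sqrt{\left(\left(-12351 + \frac{1}{95} \left(-34\right)\right) - 3190\right) - \frac{9045}{2}} = \sqrt{\left(\left(-12351 - \frac{34}{95}\right) - 3190\right) - \frac{9045}{2}} = \sqrt{\left(- \frac{1173379}{95} - 3190\right) - \frac{9045}{2}} = \sqrt{- \frac{1476429}{95} - \frac{9045}{2}} = \sqrt{- \frac{3812133}{190}} = \frac{13 i \sqrt{4285830}}{190}$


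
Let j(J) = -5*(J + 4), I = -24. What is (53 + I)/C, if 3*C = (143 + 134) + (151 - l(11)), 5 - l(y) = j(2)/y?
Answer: 319/1541 ≈ 0.20701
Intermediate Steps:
j(J) = -20 - 5*J (j(J) = -5*(4 + J) = -20 - 5*J)
l(y) = 5 + 30/y (l(y) = 5 - (-20 - 5*2)/y = 5 - (-20 - 10)/y = 5 - (-30)/y = 5 + 30/y)
C = 1541/11 (C = ((143 + 134) + (151 - (5 + 30/11)))/3 = (277 + (151 - (5 + 30*(1/11))))/3 = (277 + (151 - (5 + 30/11)))/3 = (277 + (151 - 1*85/11))/3 = (277 + (151 - 85/11))/3 = (277 + 1576/11)/3 = (1/3)*(4623/11) = 1541/11 ≈ 140.09)
(53 + I)/C = (53 - 24)/(1541/11) = 29*(11/1541) = 319/1541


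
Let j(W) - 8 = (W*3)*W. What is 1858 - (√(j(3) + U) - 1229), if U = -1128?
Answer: 3087 - I*√1093 ≈ 3087.0 - 33.061*I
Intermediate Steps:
j(W) = 8 + 3*W² (j(W) = 8 + (W*3)*W = 8 + (3*W)*W = 8 + 3*W²)
1858 - (√(j(3) + U) - 1229) = 1858 - (√((8 + 3*3²) - 1128) - 1229) = 1858 - (√((8 + 3*9) - 1128) - 1229) = 1858 - (√((8 + 27) - 1128) - 1229) = 1858 - (√(35 - 1128) - 1229) = 1858 - (√(-1093) - 1229) = 1858 - (I*√1093 - 1229) = 1858 - (-1229 + I*√1093) = 1858 + (1229 - I*√1093) = 3087 - I*√1093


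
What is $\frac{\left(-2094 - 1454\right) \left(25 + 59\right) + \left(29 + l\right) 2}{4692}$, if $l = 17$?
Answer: $- \frac{74485}{1173} \approx -63.5$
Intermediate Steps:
$\frac{\left(-2094 - 1454\right) \left(25 + 59\right) + \left(29 + l\right) 2}{4692} = \frac{\left(-2094 - 1454\right) \left(25 + 59\right) + \left(29 + 17\right) 2}{4692} = \left(\left(-3548\right) 84 + 46 \cdot 2\right) \frac{1}{4692} = \left(-298032 + 92\right) \frac{1}{4692} = \left(-297940\right) \frac{1}{4692} = - \frac{74485}{1173}$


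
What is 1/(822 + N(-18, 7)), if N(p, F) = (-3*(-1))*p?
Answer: 1/768 ≈ 0.0013021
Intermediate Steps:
N(p, F) = 3*p
1/(822 + N(-18, 7)) = 1/(822 + 3*(-18)) = 1/(822 - 54) = 1/768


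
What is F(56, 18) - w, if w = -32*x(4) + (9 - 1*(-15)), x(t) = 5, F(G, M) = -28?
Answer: 108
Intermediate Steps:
w = -136 (w = -32*5 + (9 - 1*(-15)) = -160 + (9 + 15) = -160 + 24 = -136)
F(56, 18) - w = -28 - 1*(-136) = -28 + 136 = 108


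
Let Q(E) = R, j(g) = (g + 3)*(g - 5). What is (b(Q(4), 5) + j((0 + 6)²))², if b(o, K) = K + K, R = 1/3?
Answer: 1485961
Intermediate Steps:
R = ⅓ ≈ 0.33333
j(g) = (-5 + g)*(3 + g) (j(g) = (3 + g)*(-5 + g) = (-5 + g)*(3 + g))
Q(E) = ⅓
b(o, K) = 2*K
(b(Q(4), 5) + j((0 + 6)²))² = (2*5 + (-15 + ((0 + 6)²)² - 2*(0 + 6)²))² = (10 + (-15 + (6²)² - 2*6²))² = (10 + (-15 + 36² - 2*36))² = (10 + (-15 + 1296 - 72))² = (10 + 1209)² = 1219² = 1485961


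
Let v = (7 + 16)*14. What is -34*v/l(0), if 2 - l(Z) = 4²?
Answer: 782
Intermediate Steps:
l(Z) = -14 (l(Z) = 2 - 1*4² = 2 - 1*16 = 2 - 16 = -14)
v = 322 (v = 23*14 = 322)
-34*v/l(0) = -10948/(-14) = -10948*(-1)/14 = -34*(-23) = 782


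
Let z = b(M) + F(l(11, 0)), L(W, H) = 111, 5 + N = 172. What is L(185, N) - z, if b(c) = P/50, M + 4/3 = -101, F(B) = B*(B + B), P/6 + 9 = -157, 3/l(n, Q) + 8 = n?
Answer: 3223/25 ≈ 128.92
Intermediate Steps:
l(n, Q) = 3/(-8 + n)
P = -996 (P = -54 + 6*(-157) = -54 - 942 = -996)
N = 167 (N = -5 + 172 = 167)
F(B) = 2*B**2 (F(B) = B*(2*B) = 2*B**2)
M = -307/3 (M = -4/3 - 101 = -307/3 ≈ -102.33)
b(c) = -498/25 (b(c) = -996/50 = -996*1/50 = -498/25)
z = -448/25 (z = -498/25 + 2*(3/(-8 + 11))**2 = -498/25 + 2*(3/3)**2 = -498/25 + 2*(3*(1/3))**2 = -498/25 + 2*1**2 = -498/25 + 2*1 = -498/25 + 2 = -448/25 ≈ -17.920)
L(185, N) - z = 111 - 1*(-448/25) = 111 + 448/25 = 3223/25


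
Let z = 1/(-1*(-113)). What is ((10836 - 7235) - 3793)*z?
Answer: -192/113 ≈ -1.6991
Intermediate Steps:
z = 1/113 ≈ 0.0088496
((10836 - 7235) - 3793)*z = ((10836 - 7235) - 3793)*(1/113) = (3601 - 3793)*(1/113) = -192*1/113 = -192/113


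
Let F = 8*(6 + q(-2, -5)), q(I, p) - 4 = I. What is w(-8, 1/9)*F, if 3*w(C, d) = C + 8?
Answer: 0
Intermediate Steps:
q(I, p) = 4 + I
F = 64 (F = 8*(6 + (4 - 2)) = 8*(6 + 2) = 8*8 = 64)
w(C, d) = 8/3 + C/3 (w(C, d) = (C + 8)/3 = (8 + C)/3 = 8/3 + C/3)
w(-8, 1/9)*F = (8/3 + (⅓)*(-8))*64 = (8/3 - 8/3)*64 = 0*64 = 0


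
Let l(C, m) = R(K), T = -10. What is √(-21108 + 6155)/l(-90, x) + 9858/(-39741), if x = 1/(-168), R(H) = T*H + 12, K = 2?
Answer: -3286/13247 - I*√14953/8 ≈ -0.24806 - 15.285*I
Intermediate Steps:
R(H) = 12 - 10*H (R(H) = -10*H + 12 = 12 - 10*H)
x = -1/168 ≈ -0.0059524
l(C, m) = -8 (l(C, m) = 12 - 10*2 = 12 - 20 = -8)
√(-21108 + 6155)/l(-90, x) + 9858/(-39741) = √(-21108 + 6155)/(-8) + 9858/(-39741) = √(-14953)*(-⅛) + 9858*(-1/39741) = (I*√14953)*(-⅛) - 3286/13247 = -I*√14953/8 - 3286/13247 = -3286/13247 - I*√14953/8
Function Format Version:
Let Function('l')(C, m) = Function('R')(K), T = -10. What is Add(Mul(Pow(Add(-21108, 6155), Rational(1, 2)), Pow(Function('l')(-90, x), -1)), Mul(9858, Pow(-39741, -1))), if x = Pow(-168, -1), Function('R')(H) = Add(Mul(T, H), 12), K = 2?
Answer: Add(Rational(-3286, 13247), Mul(Rational(-1, 8), I, Pow(14953, Rational(1, 2)))) ≈ Add(-0.24806, Mul(-15.285, I))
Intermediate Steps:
Function('R')(H) = Add(12, Mul(-10, H)) (Function('R')(H) = Add(Mul(-10, H), 12) = Add(12, Mul(-10, H)))
x = Rational(-1, 168) ≈ -0.0059524
Function('l')(C, m) = -8 (Function('l')(C, m) = Add(12, Mul(-10, 2)) = Add(12, -20) = -8)
Add(Mul(Pow(Add(-21108, 6155), Rational(1, 2)), Pow(Function('l')(-90, x), -1)), Mul(9858, Pow(-39741, -1))) = Add(Mul(Pow(Add(-21108, 6155), Rational(1, 2)), Pow(-8, -1)), Mul(9858, Pow(-39741, -1))) = Add(Mul(Pow(-14953, Rational(1, 2)), Rational(-1, 8)), Mul(9858, Rational(-1, 39741))) = Add(Mul(Mul(I, Pow(14953, Rational(1, 2))), Rational(-1, 8)), Rational(-3286, 13247)) = Add(Mul(Rational(-1, 8), I, Pow(14953, Rational(1, 2))), Rational(-3286, 13247)) = Add(Rational(-3286, 13247), Mul(Rational(-1, 8), I, Pow(14953, Rational(1, 2))))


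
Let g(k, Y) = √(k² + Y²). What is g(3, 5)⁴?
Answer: 1156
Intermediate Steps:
g(k, Y) = √(Y² + k²)
g(3, 5)⁴ = (√(5² + 3²))⁴ = (√(25 + 9))⁴ = (√34)⁴ = 1156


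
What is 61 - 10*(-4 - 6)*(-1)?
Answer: -39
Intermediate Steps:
61 - 10*(-4 - 6)*(-1) = 61 - (-100)*(-1) = 61 - 10*10 = 61 - 100 = -39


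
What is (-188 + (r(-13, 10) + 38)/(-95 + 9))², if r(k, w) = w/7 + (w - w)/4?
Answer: 3217839076/90601 ≈ 35517.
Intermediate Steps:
r(k, w) = w/7 (r(k, w) = w*(⅐) + 0*(¼) = w/7 + 0 = w/7)
(-188 + (r(-13, 10) + 38)/(-95 + 9))² = (-188 + ((⅐)*10 + 38)/(-95 + 9))² = (-188 + (10/7 + 38)/(-86))² = (-188 + (276/7)*(-1/86))² = (-188 - 138/301)² = (-56726/301)² = 3217839076/90601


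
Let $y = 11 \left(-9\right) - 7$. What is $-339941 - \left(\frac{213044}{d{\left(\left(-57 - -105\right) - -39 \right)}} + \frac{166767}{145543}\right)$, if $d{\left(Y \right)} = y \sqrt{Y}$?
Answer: $- \frac{49476199730}{145543} + \frac{106522 \sqrt{87}}{4611} \approx -3.3973 \cdot 10^{5}$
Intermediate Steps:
$y = -106$ ($y = -99 - 7 = -106$)
$d{\left(Y \right)} = - 106 \sqrt{Y}$
$-339941 - \left(\frac{213044}{d{\left(\left(-57 - -105\right) - -39 \right)}} + \frac{166767}{145543}\right) = -339941 - \left(\frac{213044}{\left(-106\right) \sqrt{\left(-57 - -105\right) - -39}} + \frac{166767}{145543}\right) = -339941 - \left(\frac{213044}{\left(-106\right) \sqrt{\left(-57 + 105\right) + 39}} + 166767 \cdot \frac{1}{145543}\right) = -339941 - \left(\frac{213044}{\left(-106\right) \sqrt{48 + 39}} + \frac{166767}{145543}\right) = -339941 - \left(\frac{213044}{\left(-106\right) \sqrt{87}} + \frac{166767}{145543}\right) = -339941 - \left(213044 \left(- \frac{\sqrt{87}}{9222}\right) + \frac{166767}{145543}\right) = -339941 - \left(- \frac{106522 \sqrt{87}}{4611} + \frac{166767}{145543}\right) = -339941 - \left(\frac{166767}{145543} - \frac{106522 \sqrt{87}}{4611}\right) = - \frac{49476199730}{145543} + \frac{106522 \sqrt{87}}{4611}$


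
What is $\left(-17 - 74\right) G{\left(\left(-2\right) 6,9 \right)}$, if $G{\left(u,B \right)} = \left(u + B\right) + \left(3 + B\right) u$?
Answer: $13377$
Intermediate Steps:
$G{\left(u,B \right)} = B + u + u \left(3 + B\right)$ ($G{\left(u,B \right)} = \left(B + u\right) + u \left(3 + B\right) = B + u + u \left(3 + B\right)$)
$\left(-17 - 74\right) G{\left(\left(-2\right) 6,9 \right)} = \left(-17 - 74\right) \left(9 + 4 \left(\left(-2\right) 6\right) + 9 \left(\left(-2\right) 6\right)\right) = - 91 \left(9 + 4 \left(-12\right) + 9 \left(-12\right)\right) = - 91 \left(9 - 48 - 108\right) = \left(-91\right) \left(-147\right) = 13377$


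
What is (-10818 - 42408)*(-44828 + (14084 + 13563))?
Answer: 914475906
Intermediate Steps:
(-10818 - 42408)*(-44828 + (14084 + 13563)) = -53226*(-44828 + 27647) = -53226*(-17181) = 914475906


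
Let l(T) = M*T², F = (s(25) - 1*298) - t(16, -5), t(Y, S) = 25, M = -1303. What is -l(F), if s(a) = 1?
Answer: 135100252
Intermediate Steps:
F = -322 (F = (1 - 1*298) - 1*25 = (1 - 298) - 25 = -297 - 25 = -322)
l(T) = -1303*T²
-l(F) = -(-1303)*(-322)² = -(-1303)*103684 = -1*(-135100252) = 135100252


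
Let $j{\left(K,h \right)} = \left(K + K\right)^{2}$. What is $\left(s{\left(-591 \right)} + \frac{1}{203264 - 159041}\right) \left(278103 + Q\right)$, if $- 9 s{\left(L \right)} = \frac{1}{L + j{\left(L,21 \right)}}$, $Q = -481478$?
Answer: $- \frac{849061745750}{185276636577} \approx -4.5827$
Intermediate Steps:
$j{\left(K,h \right)} = 4 K^{2}$ ($j{\left(K,h \right)} = \left(2 K\right)^{2} = 4 K^{2}$)
$s{\left(L \right)} = - \frac{1}{9 \left(L + 4 L^{2}\right)}$
$\left(s{\left(-591 \right)} + \frac{1}{203264 - 159041}\right) \left(278103 + Q\right) = \left(- \frac{1}{9 \left(-591\right) \left(1 + 4 \left(-591\right)\right)} + \frac{1}{203264 - 159041}\right) \left(278103 - 481478\right) = \left(\left(- \frac{1}{9}\right) \left(- \frac{1}{591}\right) \frac{1}{1 - 2364} + \frac{1}{44223}\right) \left(-203375\right) = \left(\left(- \frac{1}{9}\right) \left(- \frac{1}{591}\right) \frac{1}{-2363} + \frac{1}{44223}\right) \left(-203375\right) = \left(\left(- \frac{1}{9}\right) \left(- \frac{1}{591}\right) \left(- \frac{1}{2363}\right) + \frac{1}{44223}\right) \left(-203375\right) = \left(- \frac{1}{12568797} + \frac{1}{44223}\right) \left(-203375\right) = \frac{4174858}{185276636577} \left(-203375\right) = - \frac{849061745750}{185276636577}$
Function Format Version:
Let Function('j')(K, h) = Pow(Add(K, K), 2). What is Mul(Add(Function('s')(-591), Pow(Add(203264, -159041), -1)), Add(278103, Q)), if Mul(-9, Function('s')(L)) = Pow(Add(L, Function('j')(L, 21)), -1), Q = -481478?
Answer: Rational(-849061745750, 185276636577) ≈ -4.5827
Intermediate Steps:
Function('j')(K, h) = Mul(4, Pow(K, 2)) (Function('j')(K, h) = Pow(Mul(2, K), 2) = Mul(4, Pow(K, 2)))
Function('s')(L) = Mul(Rational(-1, 9), Pow(Add(L, Mul(4, Pow(L, 2))), -1))
Mul(Add(Function('s')(-591), Pow(Add(203264, -159041), -1)), Add(278103, Q)) = Mul(Add(Mul(Rational(-1, 9), Pow(-591, -1), Pow(Add(1, Mul(4, -591)), -1)), Pow(Add(203264, -159041), -1)), Add(278103, -481478)) = Mul(Add(Mul(Rational(-1, 9), Rational(-1, 591), Pow(Add(1, -2364), -1)), Pow(44223, -1)), -203375) = Mul(Add(Mul(Rational(-1, 9), Rational(-1, 591), Pow(-2363, -1)), Rational(1, 44223)), -203375) = Mul(Add(Mul(Rational(-1, 9), Rational(-1, 591), Rational(-1, 2363)), Rational(1, 44223)), -203375) = Mul(Add(Rational(-1, 12568797), Rational(1, 44223)), -203375) = Mul(Rational(4174858, 185276636577), -203375) = Rational(-849061745750, 185276636577)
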